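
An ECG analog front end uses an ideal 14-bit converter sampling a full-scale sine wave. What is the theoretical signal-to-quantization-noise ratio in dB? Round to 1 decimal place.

86.0 dB

6.02(14) + 1.76 = 84.28 + 1.76 = 86.04 dB.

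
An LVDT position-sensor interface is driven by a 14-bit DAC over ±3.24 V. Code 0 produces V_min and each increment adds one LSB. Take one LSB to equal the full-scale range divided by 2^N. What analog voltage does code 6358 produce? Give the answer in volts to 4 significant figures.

-0.7254 V

Full-scale range = 3.24 V − (-3.24 V) = 6.48 V. LSB = 6.48 V / 2^14.
V_out = -3.24 + 6358 × (6.48/16384) V
      = -3.24 V + 2.51464 V = -0.725361 V.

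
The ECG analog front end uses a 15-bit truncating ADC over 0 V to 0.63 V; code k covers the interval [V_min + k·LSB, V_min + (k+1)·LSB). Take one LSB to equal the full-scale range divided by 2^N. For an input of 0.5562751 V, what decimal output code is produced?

28933

Range is 0.63 V. LSB = 0.63 V / 2^15 ≈ 19.23 µV.
code = ⌊(V_in − V_min)/LSB⌋ = ⌊(V_in − V_min) × 2^15 / range⌋
     = ⌊(0.5562751 − (0)) × 32768 / 0.63⌋ = ⌊0.5562751 × 32768/0.63⌋
     = ⌊28933.369⌋ = 28933.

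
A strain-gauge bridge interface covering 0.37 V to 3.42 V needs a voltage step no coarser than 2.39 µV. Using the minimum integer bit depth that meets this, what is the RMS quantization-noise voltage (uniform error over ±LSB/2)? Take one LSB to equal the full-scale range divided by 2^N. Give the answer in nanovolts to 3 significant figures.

420 nV

Full-scale range = 3.42 V − (0.37 V) = 3.05 V.
Need 2^N ≥ 3.05 V / 2.39 µV = 1.276e6 → N_min = 21.
One LSB is 3.05 V / 2097152 = 1.4544 µV.
V_rms = LSB/√12 = 420 nV.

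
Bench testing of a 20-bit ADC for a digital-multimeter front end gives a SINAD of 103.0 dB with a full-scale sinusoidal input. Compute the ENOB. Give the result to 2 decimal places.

16.82 bits

Inverting SNR = 6.02 N + 1.76: N_eff = (103.0 − 1.76)/6.02 = 16.8173.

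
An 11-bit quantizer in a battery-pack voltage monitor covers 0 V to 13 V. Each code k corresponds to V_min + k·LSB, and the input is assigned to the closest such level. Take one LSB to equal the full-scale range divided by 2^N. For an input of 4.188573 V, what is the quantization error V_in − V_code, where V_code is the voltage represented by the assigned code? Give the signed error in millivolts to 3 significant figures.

Span = 13 V. LSB = 13 V / 2^11 ≈ 6.348 mV.
(4.188573 − (0)) / LSB = 4.188573 × 2048/13 = 659.8613. Nearest integer: k = 660.
V_code = V_min + k × range/2^11 = 0 + 660 × 13/2048 = 4.189453125 V.
e = 4.188573 − (4.189453125) = −0.880 mV.

−0.880 mV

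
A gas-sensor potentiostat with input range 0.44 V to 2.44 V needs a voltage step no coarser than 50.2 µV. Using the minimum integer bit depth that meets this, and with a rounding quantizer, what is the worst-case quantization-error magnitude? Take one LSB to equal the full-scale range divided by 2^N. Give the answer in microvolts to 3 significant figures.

15.3 µV

Span: 2.44 V − (0.44 V) = 2 V.
Levels needed ≥ 2/50.2 µV = 39840. 2^16 = 65536 suffices, so N_min = 16.
One LSB is 2 V / 65536 = 30.518 µV.
Half an LSB is 15.3 µV.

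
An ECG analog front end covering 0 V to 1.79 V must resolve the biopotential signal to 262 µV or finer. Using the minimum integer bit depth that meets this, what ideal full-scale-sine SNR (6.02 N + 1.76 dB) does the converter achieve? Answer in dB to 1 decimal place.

80.0 dB

Full-scale range = 1.79 V.
Need 2^N ≥ 1.79 V / 262 µV = 6832 → N_min = 13.
SNR = 6.02 × 13 + 1.76 = 80.02 dB.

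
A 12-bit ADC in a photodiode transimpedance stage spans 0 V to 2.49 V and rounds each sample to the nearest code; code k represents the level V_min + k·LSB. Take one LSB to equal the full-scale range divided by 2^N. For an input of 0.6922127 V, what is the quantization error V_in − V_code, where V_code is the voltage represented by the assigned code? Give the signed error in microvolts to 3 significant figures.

V_FS = 2.49 V. LSB = 2.49 V / 2^12 ≈ 0.6079 mV.
(0.6922127 − (0)) / LSB = 0.6922127 × 4096/2.49 = 1138.6760. Nearest integer: k = 1139.
V_code = V_min + k × range/2^12 = 0 + 1139 × 2.49/4096 = 0.6924096680 V.
Error = V_in − V_code = 0.6922127 − (0.6924096680) = −197 µV.

−197 µV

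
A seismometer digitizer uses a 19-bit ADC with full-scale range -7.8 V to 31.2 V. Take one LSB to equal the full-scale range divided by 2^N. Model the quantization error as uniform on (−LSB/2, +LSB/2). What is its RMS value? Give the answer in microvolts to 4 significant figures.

Full-scale range = 31.2 V − (-7.8 V) = 39 V.
One LSB is 39 V / 524288 = 74.3866 µV.
RMS of a uniform error over width LSB is LSB/√12 = 21.47 µV.

21.47 µV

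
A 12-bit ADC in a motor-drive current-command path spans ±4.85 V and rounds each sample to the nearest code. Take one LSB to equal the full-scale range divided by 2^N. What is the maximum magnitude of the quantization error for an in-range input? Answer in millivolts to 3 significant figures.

Span: 4.85 V − (-4.85 V) = 9.7 V.
LSB = 9.7 V ÷ 2^12 = 9.7/4096 V = 2.3682 mV.
A rounding quantizer has |error| ≤ LSB/2 = 1.18 mV.

1.18 mV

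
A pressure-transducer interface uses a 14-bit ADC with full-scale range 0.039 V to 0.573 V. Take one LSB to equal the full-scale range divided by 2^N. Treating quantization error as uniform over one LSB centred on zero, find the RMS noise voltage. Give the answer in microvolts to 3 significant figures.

Full-scale range = 0.573 V − (0.039 V) = 0.534 V.
LSB = 0.534 V / 2^14 = 32.593 µV.
RMS of a uniform error over width LSB is LSB/√12 = 9.41 µV.

9.41 µV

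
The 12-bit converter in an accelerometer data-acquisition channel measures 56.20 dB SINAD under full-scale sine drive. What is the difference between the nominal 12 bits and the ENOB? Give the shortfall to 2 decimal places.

2.96 bits

Effective bits = (56.20 − 1.76)/6.02 = 9.0432.
12 − 9.0432 = 2.96 bits below nominal.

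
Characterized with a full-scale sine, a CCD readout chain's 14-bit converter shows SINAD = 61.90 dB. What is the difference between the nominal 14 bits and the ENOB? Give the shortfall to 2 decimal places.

ENOB = (SINAD − 1.76)/6.02 = (61.90 − 1.76)/6.02 = 9.9900 bits.
Lost resolution: 14 − 9.9900 = 4.0100 bits.

4.01 bits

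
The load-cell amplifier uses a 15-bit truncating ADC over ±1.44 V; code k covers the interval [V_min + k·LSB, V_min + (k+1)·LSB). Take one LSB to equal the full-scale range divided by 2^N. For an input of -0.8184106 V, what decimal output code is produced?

7072

Span: 1.44 V − (-1.44 V) = 2.88 V. LSB = 2.88 V / 2^15 ≈ 87.89 µV.
V_in − V_min = -0.8184106 − (-1.44) = 0.6215894 V.
Divide by LSB: 0.6215894 × 32768/2.88 = 7072.3061.
Truncating gives code 7072.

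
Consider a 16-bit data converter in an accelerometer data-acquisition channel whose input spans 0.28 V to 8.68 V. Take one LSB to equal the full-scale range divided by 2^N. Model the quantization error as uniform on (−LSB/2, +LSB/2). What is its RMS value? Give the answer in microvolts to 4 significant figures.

37.00 µV

Range = 8.68 − (0.28) = 8.4 V.
LSB = 8.4 V / 2^16 = 128.174 µV.
σ_q = LSB/√12 = 128.174 µV/3.4641 = 37.00 µV.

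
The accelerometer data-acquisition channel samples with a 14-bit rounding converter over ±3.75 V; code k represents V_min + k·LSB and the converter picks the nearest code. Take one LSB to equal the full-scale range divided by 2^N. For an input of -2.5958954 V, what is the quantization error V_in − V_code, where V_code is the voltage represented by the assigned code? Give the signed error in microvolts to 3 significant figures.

+82.4 µV

Full-scale range = 3.75 V − (-3.75 V) = 7.5 V. LSB = 7.5 V / 2^14 ≈ 457.8 µV.
(-2.5958954 − (-3.75)) / LSB = 1.1541046 × 16384/7.5 = 2521.1800. Nearest integer: k = 2521.
V_code = -3.75 + (2521/16384) × 7.5 = -2.5959777832 V.
Error = V_in − V_code = -2.5958954 − (-2.5959777832) = +82.4 µV.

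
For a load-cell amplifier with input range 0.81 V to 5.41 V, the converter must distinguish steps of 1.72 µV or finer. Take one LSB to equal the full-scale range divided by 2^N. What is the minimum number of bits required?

Full-scale range = 5.41 V − (0.81 V) = 4.6 V.
Levels needed ≥ 4.6/1.72 µV = 2.674e6. 2^22 = 4194304 suffices, so N_min = 22.

22 bits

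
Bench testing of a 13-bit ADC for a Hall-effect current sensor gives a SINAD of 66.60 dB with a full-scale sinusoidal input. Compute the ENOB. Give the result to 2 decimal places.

ENOB = (SINAD − 1.76) / 6.02 = (66.60 − 1.76) / 6.02 = 64.84 / 6.02 = 10.7708.

10.77 bits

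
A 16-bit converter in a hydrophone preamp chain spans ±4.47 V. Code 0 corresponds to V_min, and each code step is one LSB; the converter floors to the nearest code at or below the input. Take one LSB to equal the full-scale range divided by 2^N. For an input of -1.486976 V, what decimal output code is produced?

21867

Span: 4.47 V − (-4.47 V) = 8.94 V. LSB = 8.94 V / 2^16 ≈ 136.4 µV.
(V_in − V_min) × 2^16/range = (-1.486976 − (-4.47)) × 65536/8.94 = 21867.501.
Floor → code = 21867.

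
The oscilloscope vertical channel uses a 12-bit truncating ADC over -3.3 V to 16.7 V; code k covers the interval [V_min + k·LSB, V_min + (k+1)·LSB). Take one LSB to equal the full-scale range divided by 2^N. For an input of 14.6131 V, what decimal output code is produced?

Range = 16.7 − (-3.3) = 20 V. LSB = 20 V / 2^12 ≈ 4.883 mV.
V_in − V_min = 14.6131 − (-3.3) = 17.9131 V.
Divide by LSB: 17.9131 × 4096/20 = 3668.6029.
Truncating gives code 3668.

3668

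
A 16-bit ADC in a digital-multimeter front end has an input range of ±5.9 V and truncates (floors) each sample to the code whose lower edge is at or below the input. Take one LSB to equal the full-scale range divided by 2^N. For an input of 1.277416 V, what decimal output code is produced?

Span: 5.9 V − (-5.9 V) = 11.8 V. LSB = 11.8 V / 2^16 ≈ 180.1 µV.
V_in − V_min = 1.277416 − (-5.9) = 7.177416 V.
Divide by LSB: 7.177416 × 65536/11.8 = 39862.6386.
Truncating gives code 39862.

39862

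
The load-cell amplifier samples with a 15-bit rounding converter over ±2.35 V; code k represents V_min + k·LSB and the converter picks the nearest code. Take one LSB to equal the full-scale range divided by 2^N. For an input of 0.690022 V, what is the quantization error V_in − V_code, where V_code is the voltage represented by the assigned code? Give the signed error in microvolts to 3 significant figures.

−32.3 µV

Span: 2.35 V − (-2.35 V) = 4.7 V. LSB = 4.7 V / 2^15 ≈ 143.4 µV.
Position in LSBs: (0.690022 − (-2.35)) × 32768/4.7 = 21194.7747; rounding gives k = 21195.
V_code = V_min + k × range/2^15 = -2.35 + 21195 × 4.7/32768 = 0.69005432129 V.
e = 0.690022 − (0.69005432129) = −32.3 µV.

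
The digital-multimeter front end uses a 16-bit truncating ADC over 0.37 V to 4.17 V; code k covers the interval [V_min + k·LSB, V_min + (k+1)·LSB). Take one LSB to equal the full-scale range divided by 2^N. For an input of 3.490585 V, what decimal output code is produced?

53818

The full-scale span is 4.17 − (0.37) = 3.8 V. LSB = 3.8 V / 2^16 ≈ 57.98 µV.
V_in − V_min = 3.490585 − (0.37) = 3.120585 V.
Divide by LSB: 3.120585 × 65536/3.8 = 53818.5944.
Truncating gives code 53818.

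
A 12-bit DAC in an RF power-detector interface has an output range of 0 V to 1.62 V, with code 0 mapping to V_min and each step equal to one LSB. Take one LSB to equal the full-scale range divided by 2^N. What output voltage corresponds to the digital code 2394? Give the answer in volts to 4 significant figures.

Span = 1.62 V. LSB = 1.62 V / 2^12.
V_out = V_min + code × LSB = 0 V + 2394 × 1.62 V / 4096
      = 0 V + 0.946846 V = 0.946846 V.

0.9468 V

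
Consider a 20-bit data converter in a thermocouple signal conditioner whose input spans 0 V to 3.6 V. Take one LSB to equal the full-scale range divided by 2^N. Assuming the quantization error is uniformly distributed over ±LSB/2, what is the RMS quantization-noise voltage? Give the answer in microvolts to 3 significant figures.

Span = 3.6 V.
LSB = 3.6 V ÷ 2^20 = 3.6/1048576 V = 3.4332 µV.
For a uniform distribution on [−LSB/2, +LSB/2], V_rms = LSB/√12 = 3.4332 µV/3.4641 = 0.991 µV.

0.991 µV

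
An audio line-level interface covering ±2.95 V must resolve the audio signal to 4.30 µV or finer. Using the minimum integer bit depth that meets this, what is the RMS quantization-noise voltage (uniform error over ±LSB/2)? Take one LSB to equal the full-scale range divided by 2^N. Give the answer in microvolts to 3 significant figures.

0.812 µV

The full-scale span is 2.95 − (-2.95) = 5.9 V.
Required number of levels: 5.9/4.30 µV = 1.3721e6; smallest N with 2^N ≥ that is 21.
LSB = 5.9 V / 2^21 = 2.8133 µV.
RMS noise = LSB/√12 = 0.812 µV.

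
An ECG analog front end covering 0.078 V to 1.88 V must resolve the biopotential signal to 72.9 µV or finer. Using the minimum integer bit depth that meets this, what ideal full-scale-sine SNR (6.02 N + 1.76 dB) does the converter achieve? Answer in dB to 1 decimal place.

The full-scale span is 1.88 − (0.078) = 1.802 V.
Required number of levels: 1.802/72.9 µV = 24719; smallest N with 2^N ≥ that is 15.
Ideal SNR at N = 15: 6.02·15 + 1.76 = 92.1 dB.

92.1 dB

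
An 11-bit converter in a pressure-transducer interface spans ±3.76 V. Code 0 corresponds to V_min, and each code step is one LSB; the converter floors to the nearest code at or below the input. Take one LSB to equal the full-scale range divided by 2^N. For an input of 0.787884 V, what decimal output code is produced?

1238

The full-scale span is 3.76 − (-3.76) = 7.52 V. LSB = 7.52 V / 2^11 ≈ 3.672 mV.
(V_in − V_min) × 2^11/range = (0.787884 − (-3.76)) × 2048/7.52 = 1238.573.
Floor → code = 1238.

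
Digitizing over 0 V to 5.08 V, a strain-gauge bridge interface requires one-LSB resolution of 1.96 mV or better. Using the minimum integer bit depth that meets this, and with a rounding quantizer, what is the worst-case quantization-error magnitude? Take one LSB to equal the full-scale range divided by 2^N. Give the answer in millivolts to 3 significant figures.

0.620 mV

Range is 5.08 V.
Required number of levels: 5.08/1.96 mV = 2591.8; smallest N with 2^N ≥ that is 12.
Step size = 5.08/4096 V = 1.2402 mV.
Half an LSB is 0.620 mV.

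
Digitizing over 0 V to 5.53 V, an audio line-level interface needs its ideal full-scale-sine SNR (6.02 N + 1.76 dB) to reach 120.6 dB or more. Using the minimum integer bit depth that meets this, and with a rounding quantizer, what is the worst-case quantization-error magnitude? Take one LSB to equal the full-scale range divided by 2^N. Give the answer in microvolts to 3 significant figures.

2.64 µV

Range is 5.53 V.
6.02 N + 1.76 ≥ 120.6 gives N ≥ 19.741, so the minimum integer is 20.
LSB = 5.53 V / 2^20 = 5.2738 µV.
Half an LSB is 2.64 µV.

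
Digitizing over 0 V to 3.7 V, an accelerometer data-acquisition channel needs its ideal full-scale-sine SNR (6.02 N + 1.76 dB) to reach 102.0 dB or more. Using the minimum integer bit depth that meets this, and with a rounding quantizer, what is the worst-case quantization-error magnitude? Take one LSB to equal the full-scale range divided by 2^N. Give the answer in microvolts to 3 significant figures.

14.1 µV

Span = 3.7 V.
Solving 6.02 N ≥ 102.0 − 1.76: N ≥ 16.651. Round up → N = 17.
LSB = 3.7 V ÷ 2^17 = 3.7/131072 V = 28.229 µV.
Half an LSB is 14.1 µV.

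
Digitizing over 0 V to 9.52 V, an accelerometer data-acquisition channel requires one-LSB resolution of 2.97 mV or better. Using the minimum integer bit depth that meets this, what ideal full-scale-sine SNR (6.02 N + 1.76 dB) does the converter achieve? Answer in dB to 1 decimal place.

Full-scale range = 9.52 V.
Levels needed ≥ 9.52/2.97 mV = 3205. 2^12 = 4096 suffices, so N_min = 12.
SNR = 6.02 × 12 + 1.76 = 74.00 dB.

74.0 dB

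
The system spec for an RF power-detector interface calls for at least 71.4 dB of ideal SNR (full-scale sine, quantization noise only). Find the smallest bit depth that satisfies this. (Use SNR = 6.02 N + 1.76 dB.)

N ≥ (71.4 − 1.76)/6.02 = 11.568 → N_min = 12.

12 bits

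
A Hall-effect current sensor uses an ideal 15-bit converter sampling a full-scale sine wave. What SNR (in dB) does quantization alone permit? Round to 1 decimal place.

For an ideal N-bit converter with full-scale sine input, SNR = 6.02 N + 1.76 dB. SNR = 6.02 × 15 + 1.76 = 90.30 + 1.76 = 92.06 dB.

92.1 dB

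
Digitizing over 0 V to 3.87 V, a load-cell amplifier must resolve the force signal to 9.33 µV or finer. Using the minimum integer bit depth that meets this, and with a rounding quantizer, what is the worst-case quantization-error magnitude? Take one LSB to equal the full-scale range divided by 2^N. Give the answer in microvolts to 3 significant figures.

3.69 µV

Span = 3.87 V.
Need 2^N ≥ 3.87 V / 9.33 µV = 414800 → N_min = 19.
One LSB is 3.87 V / 524288 = 7.3814 µV.
Half an LSB is 3.69 µV.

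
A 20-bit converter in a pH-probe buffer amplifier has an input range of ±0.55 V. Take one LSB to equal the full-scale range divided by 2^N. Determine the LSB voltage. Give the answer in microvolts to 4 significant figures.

Span: 0.55 V − (-0.55 V) = 1.1 V.
Number of codes = 2^20 = 1048576.
Step size = 1.1/1048576 V = 1.049 µV.

1.049 µV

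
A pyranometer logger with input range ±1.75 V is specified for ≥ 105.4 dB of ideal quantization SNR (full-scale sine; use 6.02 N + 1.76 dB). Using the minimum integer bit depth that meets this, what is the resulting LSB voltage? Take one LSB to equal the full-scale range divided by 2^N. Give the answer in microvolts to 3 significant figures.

13.4 µV

Full-scale range = 1.75 V − (-1.75 V) = 3.5 V.
Required N = ⌈(105.4 − 1.76)/6.02⌉ = ⌈17.216⌉ = 18.
One LSB is 3.5 V / 262144 = 13.4 µV.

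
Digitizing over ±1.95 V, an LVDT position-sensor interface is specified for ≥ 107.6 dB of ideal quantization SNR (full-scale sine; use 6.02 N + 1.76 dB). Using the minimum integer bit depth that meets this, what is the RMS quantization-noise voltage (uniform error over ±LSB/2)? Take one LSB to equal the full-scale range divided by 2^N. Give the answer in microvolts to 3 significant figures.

4.29 µV

The full-scale span is 1.95 − (-1.95) = 3.9 V.
6.02 N + 1.76 ≥ 107.6 gives N ≥ 17.581, so the minimum integer is 18.
LSB = 3.9 V / 2^18 = 14.877 µV.
σ_q = LSB/√12 = 14.877 µV/3.4641 = 4.29 µV.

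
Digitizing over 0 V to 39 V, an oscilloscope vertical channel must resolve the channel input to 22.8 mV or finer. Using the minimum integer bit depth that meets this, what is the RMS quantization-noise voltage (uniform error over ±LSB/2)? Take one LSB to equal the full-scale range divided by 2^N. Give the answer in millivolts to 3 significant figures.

Span = 39 V.
39 V / 22.8 mV = 1711. Since 2^10 = 1024 and 2^11 = 2048, N = 11.
Step size = 39/2048 V = 19.043 mV.
σ_q = LSB/√12 = 19.043 mV/3.4641 = 5.50 mV.

5.50 mV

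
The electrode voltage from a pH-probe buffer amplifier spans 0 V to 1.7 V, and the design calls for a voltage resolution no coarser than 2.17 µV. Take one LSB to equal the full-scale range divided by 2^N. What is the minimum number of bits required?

20 bits

Full-scale range = 1.7 V.
Required number of levels: 1.7/2.17 µV = 783410; smallest N with 2^N ≥ that is 20.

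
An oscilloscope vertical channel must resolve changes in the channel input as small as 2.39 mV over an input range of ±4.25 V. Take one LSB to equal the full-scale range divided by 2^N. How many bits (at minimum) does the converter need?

12 bits

Range = 4.25 − (-4.25) = 8.5 V.
8.5 V / 2.39 mV = 3556. Since 2^11 = 2048 and 2^12 = 4096, N = 12.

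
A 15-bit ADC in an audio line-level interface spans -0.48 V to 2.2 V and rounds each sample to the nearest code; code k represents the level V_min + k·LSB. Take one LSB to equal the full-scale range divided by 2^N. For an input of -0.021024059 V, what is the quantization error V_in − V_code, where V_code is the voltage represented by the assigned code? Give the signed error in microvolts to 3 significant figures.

−13.3 µV

Full-scale range = 2.2 V − (-0.48 V) = 2.68 V. LSB = 2.68 V / 2^15 ≈ 81.79 µV.
(-0.021024059 − (-0.48)) / LSB = 0.458975941 × 32768/2.68 = 5611.8372. Nearest integer: k = 5612.
Reconstructed level: -0.48 + 5612 × 2.68/32768 V = -0.021010742188 V.
Error = V_in − V_code = -0.021024059 − (-0.021010742188) = −13.3 µV.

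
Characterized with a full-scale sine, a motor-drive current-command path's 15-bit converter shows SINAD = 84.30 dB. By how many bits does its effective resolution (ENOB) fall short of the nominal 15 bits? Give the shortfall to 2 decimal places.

1.29 bits

N_eff = (84.30 − 1.76)/6.02 = 13.7110 bits.
Lost resolution: 15 − 13.7110 = 1.2890 bits.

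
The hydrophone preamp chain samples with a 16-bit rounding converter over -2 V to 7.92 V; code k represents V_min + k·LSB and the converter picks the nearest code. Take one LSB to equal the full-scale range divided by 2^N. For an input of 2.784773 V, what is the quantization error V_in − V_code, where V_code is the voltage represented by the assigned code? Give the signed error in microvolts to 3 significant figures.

The full-scale span is 7.92 − (-2) = 9.92 V. LSB = 9.92 V / 2^16 ≈ 151.4 µV.
(2.784773 − (-2)) / LSB = 4.784773 × 65536/9.92 = 31610.3713. Nearest integer: k = 31610.
V_code = -2 + (31610/65536) × 9.92 = 2.7847167969 V.
Error = V_in − V_code = 2.784773 − (2.7847167969) = +56.2 µV.

+56.2 µV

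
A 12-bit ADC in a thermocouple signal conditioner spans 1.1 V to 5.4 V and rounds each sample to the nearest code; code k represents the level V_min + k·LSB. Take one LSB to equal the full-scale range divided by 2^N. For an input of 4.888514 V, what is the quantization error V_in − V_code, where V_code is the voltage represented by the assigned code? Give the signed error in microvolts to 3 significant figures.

−231 µV

Full-scale range = 5.4 V − (1.1 V) = 4.3 V. LSB = 4.3 V / 2^12 ≈ 1.050 mV.
Position in LSBs: (4.888514 − (1.1)) × 4096/4.3 = 3608.7798; rounding gives k = 3609.
Reconstructed level: 1.1 + 3609 × 4.3/4096 V = 4.888745117 V.
e = 4.888514 − (4.888745117) = −231 µV.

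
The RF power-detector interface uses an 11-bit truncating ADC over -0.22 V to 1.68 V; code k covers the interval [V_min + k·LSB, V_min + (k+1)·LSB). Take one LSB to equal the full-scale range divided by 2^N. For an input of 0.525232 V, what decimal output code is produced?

803

Range = 1.68 − (-0.22) = 1.9 V. LSB = 1.9 V / 2^11 ≈ 0.9277 mV.
code = ⌊(V_in − V_min)/LSB⌋ = ⌊(V_in − V_min) × 2^11 / range⌋
     = ⌊(0.525232 − (-0.22)) × 2048 / 1.9⌋ = ⌊0.745232 × 2048/1.9⌋
     = ⌊803.282⌋ = 803.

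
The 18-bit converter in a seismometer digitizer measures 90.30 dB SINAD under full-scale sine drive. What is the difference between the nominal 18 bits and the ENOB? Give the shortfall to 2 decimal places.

3.29 bits

ENOB = (SINAD − 1.76)/6.02 = (90.30 − 1.76)/6.02 = 14.7076 bits.
Lost resolution: 18 − 14.7076 = 3.2924 bits.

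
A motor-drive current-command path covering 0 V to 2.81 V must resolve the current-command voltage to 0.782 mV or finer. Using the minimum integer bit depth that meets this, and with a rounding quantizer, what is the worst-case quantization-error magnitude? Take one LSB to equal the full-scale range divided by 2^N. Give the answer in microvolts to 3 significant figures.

343 µV

Full-scale range = 2.81 V.
Required number of levels: 2.81/0.782 mV = 3593.4; smallest N with 2^N ≥ that is 12.
LSB = 2.81 V / 2^12 = 0.68604 mV.
|e|_max = LSB/2 = 343 µV.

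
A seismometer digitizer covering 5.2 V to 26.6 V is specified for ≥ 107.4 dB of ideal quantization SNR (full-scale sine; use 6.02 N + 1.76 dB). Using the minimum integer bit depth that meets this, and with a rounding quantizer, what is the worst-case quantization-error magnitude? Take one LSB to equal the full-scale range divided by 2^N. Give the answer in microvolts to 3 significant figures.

Full-scale range = 26.6 V − (5.2 V) = 21.4 V.
Required N = ⌈(107.4 − 1.76)/6.02⌉ = ⌈17.548⌉ = 18.
LSB = 21.4 V ÷ 2^18 = 21.4/262144 V = 81.635 µV.
Max error for round-to-nearest is LSB/2 = 40.8 µV.

40.8 µV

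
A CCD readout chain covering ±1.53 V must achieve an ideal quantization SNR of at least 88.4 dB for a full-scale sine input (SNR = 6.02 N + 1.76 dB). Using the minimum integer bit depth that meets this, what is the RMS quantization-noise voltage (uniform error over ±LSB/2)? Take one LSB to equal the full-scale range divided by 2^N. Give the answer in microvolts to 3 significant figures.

27.0 µV

Range = 1.53 − (-1.53) = 3.06 V.
Required N = ⌈(88.4 − 1.76)/6.02⌉ = ⌈14.392⌉ = 15.
Step size = 3.06/32768 V = 93.384 µV.
RMS noise = LSB/√12 = 27.0 µV.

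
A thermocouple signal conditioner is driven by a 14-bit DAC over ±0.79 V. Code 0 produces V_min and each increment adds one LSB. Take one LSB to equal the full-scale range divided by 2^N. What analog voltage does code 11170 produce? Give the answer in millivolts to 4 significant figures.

Span: 0.79 V − (-0.79 V) = 1.58 V. LSB = 1.58 V / 2^14.
Output = V_min + (11170/16384) × range = -0.79 + 0.681763 × 1.58 V
      = -0.79 V + 1.07719 V = 0.287185 V.

287.2 mV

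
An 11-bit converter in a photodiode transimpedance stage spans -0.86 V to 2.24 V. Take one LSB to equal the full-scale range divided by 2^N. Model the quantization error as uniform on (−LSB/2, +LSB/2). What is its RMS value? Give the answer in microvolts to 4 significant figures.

Full-scale range = 2.24 V − (-0.86 V) = 3.1 V.
LSB = 3.1 V ÷ 2^11 = 3.1/2048 V = 1.51367 mV.
σ_q = LSB/√12 = 1.51367 mV/3.4641 = 437.0 µV.

437.0 µV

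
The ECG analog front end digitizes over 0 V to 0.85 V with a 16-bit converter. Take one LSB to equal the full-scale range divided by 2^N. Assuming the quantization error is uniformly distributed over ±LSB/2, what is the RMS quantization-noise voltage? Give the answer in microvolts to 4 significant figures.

Full-scale range = 0.85 V.
One LSB is 0.85 V / 65536 = 12.9700 µV.
RMS of a uniform error over width LSB is LSB/√12 = 3.744 µV.

3.744 µV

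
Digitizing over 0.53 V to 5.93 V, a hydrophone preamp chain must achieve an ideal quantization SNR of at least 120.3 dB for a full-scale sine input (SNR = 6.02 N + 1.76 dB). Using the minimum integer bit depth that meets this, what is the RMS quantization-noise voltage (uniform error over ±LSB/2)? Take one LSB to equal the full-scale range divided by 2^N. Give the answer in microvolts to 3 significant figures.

1.49 µV

Full-scale range = 5.93 V − (0.53 V) = 5.4 V.
Required N = ⌈(120.3 − 1.76)/6.02⌉ = ⌈19.691⌉ = 20.
One LSB is 5.4 V / 1048576 = 5.1498 µV.
σ_q = LSB/√12 = 5.1498 µV/3.4641 = 1.49 µV.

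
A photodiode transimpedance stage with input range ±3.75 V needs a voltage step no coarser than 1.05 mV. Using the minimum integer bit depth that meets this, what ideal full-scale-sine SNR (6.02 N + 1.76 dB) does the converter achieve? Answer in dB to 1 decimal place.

Full-scale range = 3.75 V − (-3.75 V) = 7.5 V.
Levels needed ≥ 7.5/1.05 mV = 7143. 2^13 = 8192 suffices, so N_min = 13.
Ideal SNR at N = 13: 6.02·13 + 1.76 = 80.0 dB.

80.0 dB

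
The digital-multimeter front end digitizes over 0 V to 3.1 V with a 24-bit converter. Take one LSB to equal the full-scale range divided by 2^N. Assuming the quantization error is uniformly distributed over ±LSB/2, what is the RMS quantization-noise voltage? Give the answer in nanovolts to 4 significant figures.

53.34 nV

Span = 3.1 V.
LSB = 3.1 V / 2^24 = 184.774 nV.
For a uniform distribution on [−LSB/2, +LSB/2], V_rms = LSB/√12 = 184.774 nV/3.4641 = 53.34 nV.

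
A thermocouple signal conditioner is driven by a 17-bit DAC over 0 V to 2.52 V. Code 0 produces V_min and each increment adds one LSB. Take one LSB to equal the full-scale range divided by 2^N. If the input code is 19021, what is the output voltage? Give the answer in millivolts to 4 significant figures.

Range is 2.52 V. LSB = 2.52 V / 2^17.
Output = V_min + (19021/131072) × range = 0 + 0.145119 × 2.52 V
      = 0 V + 0.365699 V = 0.365699 V.

365.7 mV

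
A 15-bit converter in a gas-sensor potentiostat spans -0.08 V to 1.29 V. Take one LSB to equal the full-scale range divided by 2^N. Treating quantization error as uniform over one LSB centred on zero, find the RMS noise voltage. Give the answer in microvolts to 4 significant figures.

12.07 µV

Range = 1.29 − (-0.08) = 1.37 V.
One LSB is 1.37 V / 32768 = 41.8091 µV.
For a uniform distribution on [−LSB/2, +LSB/2], V_rms = LSB/√12 = 41.8091 µV/3.4641 = 12.07 µV.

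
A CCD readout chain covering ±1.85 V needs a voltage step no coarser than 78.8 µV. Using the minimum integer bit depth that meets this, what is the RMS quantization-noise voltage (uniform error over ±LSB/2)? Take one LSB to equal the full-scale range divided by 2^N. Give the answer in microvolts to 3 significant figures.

16.3 µV

Span: 1.85 V − (-1.85 V) = 3.7 V.
Need 2^N ≥ 3.7 V / 78.8 µV = 46950 → N_min = 16.
One LSB is 3.7 V / 65536 = 56.458 µV.
V_rms = LSB/√12 = 16.3 µV.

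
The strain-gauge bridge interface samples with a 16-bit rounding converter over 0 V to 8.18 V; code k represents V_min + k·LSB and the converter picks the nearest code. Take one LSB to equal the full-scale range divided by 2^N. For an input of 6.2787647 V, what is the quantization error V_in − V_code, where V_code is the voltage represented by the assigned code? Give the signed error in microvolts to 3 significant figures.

Span = 8.18 V. LSB = 8.18 V / 2^16 ≈ 124.8 µV.
Position in LSBs: (6.2787647 − (0)) × 65536/8.18 = 50303.8048; rounding gives k = 50304.
V_code = 0 + (50304/65536) × 8.18 = 6.2787890625 V.
Error = V_in − V_code = 6.2787647 − (6.2787890625) = −24.4 µV.

−24.4 µV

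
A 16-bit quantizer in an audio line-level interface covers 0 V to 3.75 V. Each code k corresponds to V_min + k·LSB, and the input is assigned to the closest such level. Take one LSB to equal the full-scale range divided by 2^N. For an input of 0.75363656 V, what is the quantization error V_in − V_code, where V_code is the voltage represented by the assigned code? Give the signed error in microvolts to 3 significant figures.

−14.1 µV

Range is 3.75 V. LSB = 3.75 V / 2^16 ≈ 57.22 µV.
(0.75363656 − (0)) / LSB = 0.75363656 × 65536/3.75 = 13170.7535. Nearest integer: k = 13171.
Reconstructed level: 0 + 13171 × 3.75/65536 V = 0.75365066528 V.
Error = V_in − V_code = 0.75363656 − (0.75365066528) = −14.1 µV.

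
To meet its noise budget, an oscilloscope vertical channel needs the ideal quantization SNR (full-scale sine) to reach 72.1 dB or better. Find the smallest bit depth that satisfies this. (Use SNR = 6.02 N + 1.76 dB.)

N ≥ (72.1 − 1.76)/6.02 = 11.684 → N_min = 12.

12 bits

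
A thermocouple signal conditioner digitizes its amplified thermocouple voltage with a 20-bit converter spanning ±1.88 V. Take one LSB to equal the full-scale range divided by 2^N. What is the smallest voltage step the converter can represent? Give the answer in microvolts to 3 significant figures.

3.59 µV

Full-scale range = 1.88 V − (-1.88 V) = 3.76 V.
Number of codes = 2^20 = 1048576.
One LSB is 3.76 V / 1048576 = 3.59 µV.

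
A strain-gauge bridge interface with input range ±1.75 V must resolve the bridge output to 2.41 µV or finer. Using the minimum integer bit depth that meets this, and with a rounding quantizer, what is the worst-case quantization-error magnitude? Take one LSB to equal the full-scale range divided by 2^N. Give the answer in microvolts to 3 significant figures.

Span: 1.75 V − (-1.75 V) = 3.5 V.
3.5 V / 2.41 µV = 1.452e6. Since 2^20 = 1048576 and 2^21 = 2097152, N = 21.
LSB = 3.5 V ÷ 2^21 = 3.5/2097152 V = 1.6689 µV.
Max error for round-to-nearest is LSB/2 = 0.834 µV.

0.834 µV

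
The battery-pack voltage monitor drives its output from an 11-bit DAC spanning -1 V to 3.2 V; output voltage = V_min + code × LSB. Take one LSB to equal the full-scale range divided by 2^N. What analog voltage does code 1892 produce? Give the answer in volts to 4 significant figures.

2.880 V

Span: 3.2 V − (-1 V) = 4.2 V. LSB = 4.2 V / 2^11.
V_out = V_min + code × LSB = -1 V + 1892 × 4.2 V / 2048
      = -1 + 3.88008 = 2.88008 V.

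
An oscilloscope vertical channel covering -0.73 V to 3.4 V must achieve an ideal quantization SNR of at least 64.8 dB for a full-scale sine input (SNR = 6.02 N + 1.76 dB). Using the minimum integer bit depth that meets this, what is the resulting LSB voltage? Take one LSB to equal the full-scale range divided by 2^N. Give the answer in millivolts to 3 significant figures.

2.02 mV

Full-scale range = 3.4 V − (-0.73 V) = 4.13 V.
Required N = ⌈(64.8 − 1.76)/6.02⌉ = ⌈10.472⌉ = 11.
LSB = 4.13 V / 2^11 = 2.02 mV.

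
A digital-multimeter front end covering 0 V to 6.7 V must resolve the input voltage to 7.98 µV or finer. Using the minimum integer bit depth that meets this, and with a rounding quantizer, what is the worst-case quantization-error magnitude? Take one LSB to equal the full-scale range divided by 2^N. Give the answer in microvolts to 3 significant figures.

3.19 µV

Span = 6.7 V.
Levels needed ≥ 6.7/7.98 µV = 839600. 2^20 = 1048576 suffices, so N_min = 20.
LSB = 6.7 V ÷ 2^20 = 6.7/1048576 V = 6.3896 µV.
Half an LSB is 3.19 µV.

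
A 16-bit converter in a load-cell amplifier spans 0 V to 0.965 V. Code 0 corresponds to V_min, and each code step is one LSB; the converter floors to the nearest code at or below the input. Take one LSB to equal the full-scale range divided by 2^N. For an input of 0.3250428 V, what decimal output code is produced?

V_FS = 0.965 V. LSB = 0.965 V / 2^16 ≈ 14.72 µV.
code = ⌊(V_in − V_min)/LSB⌋ = ⌊(V_in − V_min) × 2^16 / range⌋
     = ⌊(0.3250428 − (0)) × 65536 / 0.965⌋ = ⌊0.3250428 × 65536/0.965⌋
     = ⌊22074.617⌋ = 22074.

22074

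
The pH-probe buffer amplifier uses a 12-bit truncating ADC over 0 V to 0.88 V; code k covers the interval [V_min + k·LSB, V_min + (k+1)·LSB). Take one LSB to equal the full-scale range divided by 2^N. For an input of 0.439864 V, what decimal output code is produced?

Full-scale range = 0.88 V. LSB = 0.88 V / 2^12 ≈ 214.8 µV.
V_in − V_min = 0.439864 − (0) = 0.439864 V.
Divide by LSB: 0.439864 × 4096/0.88 = 2047.3670.
Truncating gives code 2047.

2047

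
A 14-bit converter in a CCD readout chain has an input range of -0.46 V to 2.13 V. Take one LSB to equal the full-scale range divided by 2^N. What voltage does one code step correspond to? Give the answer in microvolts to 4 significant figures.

Range = 2.13 − (-0.46) = 2.59 V.
Number of codes = 2^14 = 16384.
Step size = 2.59/16384 V = 158.1 µV.

158.1 µV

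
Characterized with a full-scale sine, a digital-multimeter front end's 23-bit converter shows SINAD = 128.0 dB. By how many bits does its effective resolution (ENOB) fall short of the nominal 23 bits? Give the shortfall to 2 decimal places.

2.03 bits

ENOB = (SINAD − 1.76)/6.02 = (128.0 − 1.76)/6.02 = 20.9701 bits.
Shortfall = 23 − 20.9701 = 2.0299 bits.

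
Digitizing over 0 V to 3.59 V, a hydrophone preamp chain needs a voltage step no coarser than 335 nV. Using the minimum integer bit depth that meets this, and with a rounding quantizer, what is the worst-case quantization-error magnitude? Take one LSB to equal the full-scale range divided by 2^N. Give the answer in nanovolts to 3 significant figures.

Range is 3.59 V.
3.59 V / 335 nV = 1.072e7. Since 2^23 = 8388608 and 2^24 = 16777216, N = 24.
One LSB is 3.59 V / 16777216 = 213.98 nV.
Half an LSB is 107 nV.

107 nV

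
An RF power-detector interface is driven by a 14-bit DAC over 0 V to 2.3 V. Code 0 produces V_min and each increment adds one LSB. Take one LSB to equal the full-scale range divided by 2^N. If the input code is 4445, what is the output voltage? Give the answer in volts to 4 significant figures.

0.6240 V

V_FS = 2.3 V. LSB = 2.3 V / 2^14.
Output = V_min + (4445/16384) × range = 0 + 0.271301 × 2.3 V
      = 0 + 0.623993 = 0.623993 V.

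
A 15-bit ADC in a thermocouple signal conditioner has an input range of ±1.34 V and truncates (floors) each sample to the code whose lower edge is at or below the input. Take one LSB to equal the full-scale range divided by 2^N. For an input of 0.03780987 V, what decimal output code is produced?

16846

Span: 1.34 V − (-1.34 V) = 2.68 V. LSB = 2.68 V / 2^15 ≈ 81.79 µV.
code = ⌊(V_in − V_min)/LSB⌋ = ⌊(V_in − V_min) × 2^15 / range⌋
     = ⌊(0.03780987 − (-1.34)) × 32768 / 2.68⌋ = ⌊1.37780987 × 32768/2.68⌋
     = ⌊16846.296⌋ = 16846.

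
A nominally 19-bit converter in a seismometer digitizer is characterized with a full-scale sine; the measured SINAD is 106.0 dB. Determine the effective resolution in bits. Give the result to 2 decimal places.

17.32 bits

ENOB = (106.0 − 1.76)/6.02 = 17.3156 bits.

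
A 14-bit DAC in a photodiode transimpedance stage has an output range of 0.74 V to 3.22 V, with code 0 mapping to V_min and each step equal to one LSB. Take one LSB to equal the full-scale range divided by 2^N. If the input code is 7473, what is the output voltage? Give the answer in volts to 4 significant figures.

1.871 V

Range = 3.22 − (0.74) = 2.48 V. LSB = 2.48 V / 2^14.
V_out = V_min + code × LSB = 0.74 V + 7473 × 2.48 V / 16384
      = 0.74 V + 1.13117 V = 1.87117 V.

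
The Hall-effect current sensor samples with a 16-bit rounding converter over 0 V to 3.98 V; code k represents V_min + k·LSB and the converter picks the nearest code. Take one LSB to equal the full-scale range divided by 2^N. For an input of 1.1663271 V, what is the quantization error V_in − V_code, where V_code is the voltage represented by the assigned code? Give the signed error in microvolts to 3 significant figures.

Span = 3.98 V. LSB = 3.98 V / 2^16 ≈ 60.73 µV.
Position in LSBs: (1.1663271 − (0)) × 65536/3.98 = 19205.1289; rounding gives k = 19205.
Reconstructed level: 0 + 19205 × 3.98/65536 V = 1.1663192749 V.
V_in − V_code = 1.1663271 − (1.1663192749) = +7.83 µV.

+7.83 µV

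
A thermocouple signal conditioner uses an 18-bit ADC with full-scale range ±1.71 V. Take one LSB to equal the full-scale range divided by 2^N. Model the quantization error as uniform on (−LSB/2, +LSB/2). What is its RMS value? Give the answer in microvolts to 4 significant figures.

3.766 µV

Full-scale range = 1.71 V − (-1.71 V) = 3.42 V.
LSB = 3.42 V / 2^18 = 13.0463 µV.
V_rms = LSB/√12 = 13.0463 µV / √12 = 3.766 µV.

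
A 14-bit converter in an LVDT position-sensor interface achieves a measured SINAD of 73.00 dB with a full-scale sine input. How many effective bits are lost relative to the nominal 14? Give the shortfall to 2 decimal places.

2.17 bits

Effective bits = (73.00 − 1.76)/6.02 = 11.8339.
Lost resolution: 14 − 11.8339 = 2.1661 bits.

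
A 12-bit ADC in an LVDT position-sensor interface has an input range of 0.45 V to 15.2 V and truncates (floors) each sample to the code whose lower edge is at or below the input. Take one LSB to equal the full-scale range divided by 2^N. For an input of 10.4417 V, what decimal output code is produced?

The full-scale span is 15.2 − (0.45) = 14.75 V. LSB = 14.75 V / 2^12 ≈ 3.601 mV.
code = ⌊(V_in − V_min)/LSB⌋ = ⌊(V_in − V_min) × 2^12 / range⌋
     = ⌊(10.4417 − (0.45)) × 4096 / 14.75⌋ = ⌊9.9917 × 4096/14.75⌋
     = ⌊2774.644⌋ = 2774.

2774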